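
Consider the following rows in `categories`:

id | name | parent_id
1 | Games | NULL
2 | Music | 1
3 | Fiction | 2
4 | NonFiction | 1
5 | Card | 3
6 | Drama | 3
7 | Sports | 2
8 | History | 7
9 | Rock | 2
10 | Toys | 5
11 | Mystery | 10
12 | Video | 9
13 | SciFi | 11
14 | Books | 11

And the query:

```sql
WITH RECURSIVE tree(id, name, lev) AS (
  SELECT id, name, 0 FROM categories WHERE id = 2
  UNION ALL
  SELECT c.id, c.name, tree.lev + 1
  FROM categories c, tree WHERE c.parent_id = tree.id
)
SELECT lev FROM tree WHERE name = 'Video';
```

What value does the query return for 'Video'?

Base: id=2 (Music) at lev 0.
Iteration 1: rows with parent_id in {2} -> Fiction (id 3, lev 1), Sports (id 7, lev 1), Rock (id 9, lev 1).
Iteration 2: rows with parent_id in {3,7,9} -> Card (id 5, lev 2), Drama (id 6, lev 2), History (id 8, lev 2), Video (id 12, lev 2).
Iteration 3: rows with parent_id in {5,6,8,12} -> Toys (id 10, lev 3).
Iteration 4: rows with parent_id in {10} -> Mystery (id 11, lev 4).
Iteration 5: rows with parent_id in {11} -> SciFi (id 13, lev 5), Books (id 14, lev 5).
Iteration 6: no rows with parent_id in {13,14}; recursion stops.

2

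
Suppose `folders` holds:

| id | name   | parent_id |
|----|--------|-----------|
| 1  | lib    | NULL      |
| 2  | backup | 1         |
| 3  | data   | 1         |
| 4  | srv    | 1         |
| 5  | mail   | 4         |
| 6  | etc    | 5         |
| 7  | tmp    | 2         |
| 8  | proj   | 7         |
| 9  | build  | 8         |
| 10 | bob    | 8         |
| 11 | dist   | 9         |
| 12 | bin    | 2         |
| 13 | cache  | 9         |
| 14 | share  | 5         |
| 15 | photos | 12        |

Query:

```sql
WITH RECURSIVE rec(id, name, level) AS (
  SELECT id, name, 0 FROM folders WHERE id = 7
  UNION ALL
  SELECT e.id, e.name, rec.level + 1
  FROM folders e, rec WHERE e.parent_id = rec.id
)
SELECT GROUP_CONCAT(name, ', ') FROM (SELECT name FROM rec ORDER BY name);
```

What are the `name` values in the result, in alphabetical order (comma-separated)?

bob, build, cache, dist, proj, tmp

Base: id=7 (tmp) at level 0.
Iteration 1: rows with parent_id in {7} -> proj (id 8, level 1).
Iteration 2: rows with parent_id in {8} -> build (id 9, level 2), bob (id 10, level 2).
Iteration 3: rows with parent_id in {9,10} -> dist (id 11, level 3), cache (id 13, level 3).
Iteration 4: no rows with parent_id in {11,13}; recursion stops.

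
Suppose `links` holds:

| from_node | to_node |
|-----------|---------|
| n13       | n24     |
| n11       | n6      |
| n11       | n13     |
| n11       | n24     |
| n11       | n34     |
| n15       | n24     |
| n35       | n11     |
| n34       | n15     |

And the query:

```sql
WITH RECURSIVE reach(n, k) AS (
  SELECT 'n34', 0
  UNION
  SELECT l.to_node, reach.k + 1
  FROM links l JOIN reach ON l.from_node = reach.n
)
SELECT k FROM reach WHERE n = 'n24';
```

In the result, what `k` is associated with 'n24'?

Base: (n34, k=0).
Iteration 1: edges from {n34} -> (n15, k=1).
Iteration 2: edges from {n15} -> (n24, k=2).
Iteration 3: no outgoing edges from {n24}; recursion stops.

2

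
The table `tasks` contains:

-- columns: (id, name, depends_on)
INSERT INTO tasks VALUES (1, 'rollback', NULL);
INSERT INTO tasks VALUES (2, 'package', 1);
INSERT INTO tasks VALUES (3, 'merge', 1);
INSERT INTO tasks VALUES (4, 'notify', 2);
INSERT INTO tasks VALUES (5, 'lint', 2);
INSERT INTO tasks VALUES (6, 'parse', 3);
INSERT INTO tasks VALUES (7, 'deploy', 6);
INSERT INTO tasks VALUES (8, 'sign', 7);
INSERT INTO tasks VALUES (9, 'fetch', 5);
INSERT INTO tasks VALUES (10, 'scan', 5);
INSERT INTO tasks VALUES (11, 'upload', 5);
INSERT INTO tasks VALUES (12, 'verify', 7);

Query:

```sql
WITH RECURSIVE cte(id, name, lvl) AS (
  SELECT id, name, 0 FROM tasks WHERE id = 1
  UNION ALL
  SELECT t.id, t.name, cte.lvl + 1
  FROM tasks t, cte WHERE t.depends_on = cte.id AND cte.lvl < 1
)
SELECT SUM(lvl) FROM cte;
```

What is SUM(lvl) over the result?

Base: id=1 (rollback) at lvl 0.
Iteration 1: rows with depends_on in {1} -> package (id 2, lvl 1), merge (id 3, lvl 1).
Iteration 2: lvl < 1 fails for all current rows; recursion stops.
SUM(lvl) = 0 + 1 + 1 = 2.

2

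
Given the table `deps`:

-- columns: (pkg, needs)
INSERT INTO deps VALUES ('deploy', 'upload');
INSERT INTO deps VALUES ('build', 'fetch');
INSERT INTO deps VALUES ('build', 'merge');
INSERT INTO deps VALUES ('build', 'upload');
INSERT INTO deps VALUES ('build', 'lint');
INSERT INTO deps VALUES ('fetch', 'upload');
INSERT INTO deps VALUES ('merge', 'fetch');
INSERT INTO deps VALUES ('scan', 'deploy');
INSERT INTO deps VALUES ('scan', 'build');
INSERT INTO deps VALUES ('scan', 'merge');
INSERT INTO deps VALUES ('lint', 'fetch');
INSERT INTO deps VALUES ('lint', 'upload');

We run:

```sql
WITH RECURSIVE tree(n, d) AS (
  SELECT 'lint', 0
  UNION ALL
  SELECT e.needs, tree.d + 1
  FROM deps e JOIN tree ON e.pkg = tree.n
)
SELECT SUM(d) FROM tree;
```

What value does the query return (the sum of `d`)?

4

Base: (lint, d=0).
Iteration 1: edges from {lint} -> (fetch, d=1), (upload, d=1).
Iteration 2: edges from {fetch,upload} -> (upload, d=2).
Iteration 3: no outgoing edges from {upload}; recursion stops.
SUM(d) = 0 + 1 + 1 + 2 = 4.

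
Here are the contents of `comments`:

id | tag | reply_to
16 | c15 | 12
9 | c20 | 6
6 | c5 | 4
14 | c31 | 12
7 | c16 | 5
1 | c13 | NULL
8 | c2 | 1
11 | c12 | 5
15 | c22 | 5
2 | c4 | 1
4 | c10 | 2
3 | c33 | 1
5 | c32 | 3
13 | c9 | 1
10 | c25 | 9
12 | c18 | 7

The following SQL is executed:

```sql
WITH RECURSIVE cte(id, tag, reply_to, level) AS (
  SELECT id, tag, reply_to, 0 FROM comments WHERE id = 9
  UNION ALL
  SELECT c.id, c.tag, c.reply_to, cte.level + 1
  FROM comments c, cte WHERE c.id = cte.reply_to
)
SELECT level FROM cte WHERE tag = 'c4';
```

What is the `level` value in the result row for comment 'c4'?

Base: id=9 (c20), reply_to=6, level 0.
Iteration 1: join on id=6 -> c5 (id 6, reply_to=4, level 1).
Iteration 2: join on id=4 -> c10 (id 4, reply_to=2, level 2).
Iteration 3: join on id=2 -> c4 (id 2, reply_to=1, level 3).
Iteration 4: join on id=1 -> c13 (id 1, reply_to=NULL, level 4).
Iteration 5: reply_to is NULL; no match; recursion stops.

3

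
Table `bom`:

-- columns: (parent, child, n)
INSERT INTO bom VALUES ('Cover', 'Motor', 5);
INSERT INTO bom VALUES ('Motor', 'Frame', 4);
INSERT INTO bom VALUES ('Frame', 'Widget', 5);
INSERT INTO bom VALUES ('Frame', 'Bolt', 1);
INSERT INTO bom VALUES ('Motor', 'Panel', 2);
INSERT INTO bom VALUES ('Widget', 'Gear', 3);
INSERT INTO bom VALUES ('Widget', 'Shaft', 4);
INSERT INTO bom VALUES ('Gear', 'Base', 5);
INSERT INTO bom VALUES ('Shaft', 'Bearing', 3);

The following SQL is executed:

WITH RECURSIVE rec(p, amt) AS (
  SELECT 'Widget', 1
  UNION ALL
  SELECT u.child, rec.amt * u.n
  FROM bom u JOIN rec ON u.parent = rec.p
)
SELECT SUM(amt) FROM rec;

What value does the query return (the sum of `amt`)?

35

Base: (Widget, amt=1).
Iteration 1: components of {Widget} -> Gear = 1*3 = 3, Shaft = 1*4 = 4.
Iteration 2: components of {Gear,Shaft} -> Base = 3*5 = 15, Bearing = 4*3 = 12.
Iteration 3: no further components; recursion stops.
SUM(amt) = 1 + 3 + 4 + 15 + 12 = 35.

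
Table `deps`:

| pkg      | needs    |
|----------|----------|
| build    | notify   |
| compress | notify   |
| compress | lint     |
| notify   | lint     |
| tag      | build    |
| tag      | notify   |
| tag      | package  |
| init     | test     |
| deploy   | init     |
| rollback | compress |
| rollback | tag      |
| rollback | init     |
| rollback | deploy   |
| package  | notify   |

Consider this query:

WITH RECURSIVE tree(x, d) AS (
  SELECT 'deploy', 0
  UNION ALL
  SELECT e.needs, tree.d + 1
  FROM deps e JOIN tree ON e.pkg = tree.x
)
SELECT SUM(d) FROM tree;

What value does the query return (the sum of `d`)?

3

Base: (deploy, d=0).
Iteration 1: edges from {deploy} -> (init, d=1).
Iteration 2: edges from {init} -> (test, d=2).
Iteration 3: no outgoing edges from {test}; recursion stops.
SUM(d) = 0 + 1 + 2 = 3.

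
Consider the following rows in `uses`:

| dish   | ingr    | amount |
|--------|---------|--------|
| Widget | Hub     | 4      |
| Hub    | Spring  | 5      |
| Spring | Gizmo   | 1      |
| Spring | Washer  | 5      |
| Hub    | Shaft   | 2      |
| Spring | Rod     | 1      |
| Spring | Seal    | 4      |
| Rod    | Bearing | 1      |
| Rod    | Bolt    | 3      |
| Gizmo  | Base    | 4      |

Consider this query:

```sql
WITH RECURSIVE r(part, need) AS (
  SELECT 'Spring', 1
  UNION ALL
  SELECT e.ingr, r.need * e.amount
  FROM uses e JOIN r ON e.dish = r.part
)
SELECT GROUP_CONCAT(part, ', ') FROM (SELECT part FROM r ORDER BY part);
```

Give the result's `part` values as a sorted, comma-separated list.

Base, Bearing, Bolt, Gizmo, Rod, Seal, Spring, Washer

Base: (Spring, need=1).
Iteration 1: components of {Spring} -> Gizmo = 1*1 = 1, Rod = 1*1 = 1, Seal = 1*4 = 4, Washer = 1*5 = 5.
Iteration 2: components of {Gizmo,Rod,Seal,Washer} -> Base = 1*4 = 4, Bearing = 1*1 = 1, Bolt = 1*3 = 3.
Iteration 3: no further components; recursion stops.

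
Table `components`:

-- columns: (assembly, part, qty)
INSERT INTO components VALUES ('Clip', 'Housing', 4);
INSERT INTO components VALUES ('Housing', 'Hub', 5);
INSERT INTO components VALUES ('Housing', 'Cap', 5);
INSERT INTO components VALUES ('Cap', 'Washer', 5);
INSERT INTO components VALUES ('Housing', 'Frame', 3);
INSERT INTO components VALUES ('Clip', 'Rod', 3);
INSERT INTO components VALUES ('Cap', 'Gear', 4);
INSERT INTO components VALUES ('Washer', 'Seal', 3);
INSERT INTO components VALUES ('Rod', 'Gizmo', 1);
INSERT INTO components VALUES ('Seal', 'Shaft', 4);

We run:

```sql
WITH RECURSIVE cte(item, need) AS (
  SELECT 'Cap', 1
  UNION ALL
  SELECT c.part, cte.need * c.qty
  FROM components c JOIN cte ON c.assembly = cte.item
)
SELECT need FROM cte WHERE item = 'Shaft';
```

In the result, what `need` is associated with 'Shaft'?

60

Base: (Cap, need=1).
Iteration 1: components of {Cap} -> Gear = 1*4 = 4, Washer = 1*5 = 5.
Iteration 2: components of {Gear,Washer} -> Seal = 5*3 = 15.
Iteration 3: components of {Seal} -> Shaft = 15*4 = 60.
Iteration 4: no further components; recursion stops.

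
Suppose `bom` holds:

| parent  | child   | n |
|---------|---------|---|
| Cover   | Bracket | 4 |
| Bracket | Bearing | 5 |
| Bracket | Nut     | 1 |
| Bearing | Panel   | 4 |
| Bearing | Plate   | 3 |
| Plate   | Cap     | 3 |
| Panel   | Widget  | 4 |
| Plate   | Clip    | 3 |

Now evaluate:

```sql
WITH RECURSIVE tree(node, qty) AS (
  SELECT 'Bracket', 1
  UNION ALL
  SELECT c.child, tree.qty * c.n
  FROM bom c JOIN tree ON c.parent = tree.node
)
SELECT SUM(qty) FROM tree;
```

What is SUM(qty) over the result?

212

Base: (Bracket, qty=1).
Iteration 1: components of {Bracket} -> Bearing = 1*5 = 5, Nut = 1*1 = 1.
Iteration 2: components of {Bearing,Nut} -> Panel = 5*4 = 20, Plate = 5*3 = 15.
Iteration 3: components of {Panel,Plate} -> Cap = 15*3 = 45, Clip = 15*3 = 45, Widget = 20*4 = 80.
Iteration 4: no further components; recursion stops.
SUM(qty) = 1 + 5 + 1 + 20 + 15 + 80 + 45 + 45 = 212.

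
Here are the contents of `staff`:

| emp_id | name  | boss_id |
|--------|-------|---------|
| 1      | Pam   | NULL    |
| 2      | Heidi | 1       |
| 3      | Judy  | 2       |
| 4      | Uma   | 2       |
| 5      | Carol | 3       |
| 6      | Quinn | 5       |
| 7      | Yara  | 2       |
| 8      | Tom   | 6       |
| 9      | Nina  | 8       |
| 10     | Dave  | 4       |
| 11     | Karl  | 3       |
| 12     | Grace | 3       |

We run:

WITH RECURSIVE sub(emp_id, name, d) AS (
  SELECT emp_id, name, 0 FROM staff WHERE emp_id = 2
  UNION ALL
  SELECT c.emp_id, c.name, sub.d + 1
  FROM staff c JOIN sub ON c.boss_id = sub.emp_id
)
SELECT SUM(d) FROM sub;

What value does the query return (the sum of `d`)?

23

Base: emp_id=2 (Heidi) at d 0.
Iteration 1: rows with boss_id in {2} -> Judy (id 3, d 1), Uma (id 4, d 1), Yara (id 7, d 1).
Iteration 2: rows with boss_id in {3,4,7} -> Carol (id 5, d 2), Dave (id 10, d 2), Karl (id 11, d 2), Grace (id 12, d 2).
Iteration 3: rows with boss_id in {5,10,11,12} -> Quinn (id 6, d 3).
Iteration 4: rows with boss_id in {6} -> Tom (id 8, d 4).
Iteration 5: rows with boss_id in {8} -> Nina (id 9, d 5).
Iteration 6: no rows with boss_id in {9}; recursion stops.
SUM(d) = 0 + 1 + 1 + 1 + 2 + 2 + 2 + 2 + 3 + 4 + 5 = 23.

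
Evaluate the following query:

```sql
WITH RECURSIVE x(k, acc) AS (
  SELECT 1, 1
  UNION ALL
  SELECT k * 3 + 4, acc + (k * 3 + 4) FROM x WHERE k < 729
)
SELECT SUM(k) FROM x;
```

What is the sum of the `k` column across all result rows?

Base: k=1, acc=1.
Iteration 1: 1 < 729 holds -> k = 1 * 3 + 4 = 7, acc = 1 + 7 = 8.
Iteration 2: 7 < 729 holds -> k = 7 * 3 + 4 = 25, acc = 8 + 25 = 33.
Iteration 3: 25 < 729 holds -> k = 25 * 3 + 4 = 79, acc = 33 + 79 = 112.
Iteration 4: 79 < 729 holds -> k = 79 * 3 + 4 = 241, acc = 112 + 241 = 353.
Iteration 5: 241 < 729 holds -> k = 241 * 3 + 4 = 727, acc = 353 + 727 = 1080.
Iteration 6: 727 < 729 holds -> k = 727 * 3 + 4 = 2185, acc = 1080 + 2185 = 3265.
Iteration 7: 2185 < 729 fails; recursion stops.
SUM(k) = 1 + 7 + 25 + 79 + 241 + 727 + 2185 = 3265.

3265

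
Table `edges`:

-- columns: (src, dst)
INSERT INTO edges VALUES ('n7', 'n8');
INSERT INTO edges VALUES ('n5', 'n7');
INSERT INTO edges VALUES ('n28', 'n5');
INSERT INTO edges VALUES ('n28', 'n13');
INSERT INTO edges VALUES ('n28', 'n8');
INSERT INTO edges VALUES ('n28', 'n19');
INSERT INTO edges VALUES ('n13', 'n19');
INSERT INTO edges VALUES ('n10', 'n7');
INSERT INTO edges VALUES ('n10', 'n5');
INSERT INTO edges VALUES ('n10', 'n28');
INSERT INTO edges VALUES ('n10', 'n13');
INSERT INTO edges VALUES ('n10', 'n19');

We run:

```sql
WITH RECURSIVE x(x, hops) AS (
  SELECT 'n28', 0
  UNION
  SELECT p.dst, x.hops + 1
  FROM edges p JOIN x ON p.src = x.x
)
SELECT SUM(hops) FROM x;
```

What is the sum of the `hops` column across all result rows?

11

Base: (n28, hops=0).
Iteration 1: edges from {n28} -> (n13, hops=1), (n19, hops=1), (n5, hops=1), (n8, hops=1).
Iteration 2: edges from {n13,n19,n5,n8} -> (n19, hops=2), (n7, hops=2).
Iteration 3: edges from {n19,n7} -> (n8, hops=3).
Iteration 4: no outgoing edges from {n8}; recursion stops.
SUM(hops) = 0 + 1 + 1 + 1 + 1 + 2 + 2 + 3 = 11.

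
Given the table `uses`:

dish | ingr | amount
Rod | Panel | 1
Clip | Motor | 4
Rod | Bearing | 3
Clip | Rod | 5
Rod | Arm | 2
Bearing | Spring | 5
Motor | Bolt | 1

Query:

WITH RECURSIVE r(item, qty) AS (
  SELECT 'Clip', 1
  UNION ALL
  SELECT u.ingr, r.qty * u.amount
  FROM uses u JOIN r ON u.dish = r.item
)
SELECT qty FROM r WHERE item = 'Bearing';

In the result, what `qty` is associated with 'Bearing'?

15

Base: (Clip, qty=1).
Iteration 1: components of {Clip} -> Motor = 1*4 = 4, Rod = 1*5 = 5.
Iteration 2: components of {Motor,Rod} -> Arm = 5*2 = 10, Bearing = 5*3 = 15, Bolt = 4*1 = 4, Panel = 5*1 = 5.
Iteration 3: components of {Arm,Bearing,Bolt,Panel} -> Spring = 15*5 = 75.
Iteration 4: no further components; recursion stops.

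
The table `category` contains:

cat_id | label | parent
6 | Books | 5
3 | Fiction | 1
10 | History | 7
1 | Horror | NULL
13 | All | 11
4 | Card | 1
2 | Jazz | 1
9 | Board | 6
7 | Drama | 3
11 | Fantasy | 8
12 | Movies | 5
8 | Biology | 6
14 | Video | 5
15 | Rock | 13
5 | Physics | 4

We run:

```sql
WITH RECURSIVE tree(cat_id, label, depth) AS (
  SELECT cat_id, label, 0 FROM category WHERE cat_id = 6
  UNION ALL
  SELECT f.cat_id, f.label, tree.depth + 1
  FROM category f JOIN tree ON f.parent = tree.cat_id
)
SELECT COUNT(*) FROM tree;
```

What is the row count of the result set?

6

Base: cat_id=6 (Books) at depth 0.
Iteration 1: rows with parent in {6} -> Biology (id 8, depth 1), Board (id 9, depth 1).
Iteration 2: rows with parent in {8,9} -> Fantasy (id 11, depth 2).
Iteration 3: rows with parent in {11} -> All (id 13, depth 3).
Iteration 4: rows with parent in {13} -> Rock (id 15, depth 4).
Iteration 5: no rows with parent in {15}; recursion stops.
Total rows emitted: 6.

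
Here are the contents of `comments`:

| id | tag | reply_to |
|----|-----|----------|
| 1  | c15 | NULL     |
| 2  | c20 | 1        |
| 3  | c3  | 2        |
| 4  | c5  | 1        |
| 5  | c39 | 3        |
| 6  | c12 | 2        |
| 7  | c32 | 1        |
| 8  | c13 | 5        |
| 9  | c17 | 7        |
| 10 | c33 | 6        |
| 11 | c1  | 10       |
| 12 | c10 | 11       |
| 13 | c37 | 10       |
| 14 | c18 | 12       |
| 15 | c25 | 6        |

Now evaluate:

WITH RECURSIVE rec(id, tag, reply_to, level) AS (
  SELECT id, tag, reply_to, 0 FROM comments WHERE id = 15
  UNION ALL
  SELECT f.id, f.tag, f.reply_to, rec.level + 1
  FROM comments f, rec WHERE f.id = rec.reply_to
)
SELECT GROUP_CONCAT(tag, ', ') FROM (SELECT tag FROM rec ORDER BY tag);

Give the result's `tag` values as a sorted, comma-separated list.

Base: id=15 (c25), reply_to=6, level 0.
Iteration 1: join on id=6 -> c12 (id 6, reply_to=2, level 1).
Iteration 2: join on id=2 -> c20 (id 2, reply_to=1, level 2).
Iteration 3: join on id=1 -> c15 (id 1, reply_to=NULL, level 3).
Iteration 4: reply_to is NULL; no match; recursion stops.

c12, c15, c20, c25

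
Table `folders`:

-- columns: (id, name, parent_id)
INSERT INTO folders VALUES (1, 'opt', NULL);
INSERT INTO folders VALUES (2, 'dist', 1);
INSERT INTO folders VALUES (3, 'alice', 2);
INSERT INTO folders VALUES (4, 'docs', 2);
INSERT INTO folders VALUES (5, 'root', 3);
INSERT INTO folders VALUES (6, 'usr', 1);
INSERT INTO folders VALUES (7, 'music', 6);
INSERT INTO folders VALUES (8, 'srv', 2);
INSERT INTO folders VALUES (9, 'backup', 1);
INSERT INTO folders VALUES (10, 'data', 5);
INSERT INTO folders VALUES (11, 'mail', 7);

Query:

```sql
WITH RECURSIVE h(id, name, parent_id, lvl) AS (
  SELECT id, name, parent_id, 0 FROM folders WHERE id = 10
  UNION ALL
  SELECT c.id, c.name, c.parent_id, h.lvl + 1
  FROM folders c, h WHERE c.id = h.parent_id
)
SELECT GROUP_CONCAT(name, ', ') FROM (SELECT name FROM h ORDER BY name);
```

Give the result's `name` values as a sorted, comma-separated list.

Base: id=10 (data), parent_id=5, lvl 0.
Iteration 1: join on id=5 -> root (id 5, parent_id=3, lvl 1).
Iteration 2: join on id=3 -> alice (id 3, parent_id=2, lvl 2).
Iteration 3: join on id=2 -> dist (id 2, parent_id=1, lvl 3).
Iteration 4: join on id=1 -> opt (id 1, parent_id=NULL, lvl 4).
Iteration 5: parent_id is NULL; no match; recursion stops.

alice, data, dist, opt, root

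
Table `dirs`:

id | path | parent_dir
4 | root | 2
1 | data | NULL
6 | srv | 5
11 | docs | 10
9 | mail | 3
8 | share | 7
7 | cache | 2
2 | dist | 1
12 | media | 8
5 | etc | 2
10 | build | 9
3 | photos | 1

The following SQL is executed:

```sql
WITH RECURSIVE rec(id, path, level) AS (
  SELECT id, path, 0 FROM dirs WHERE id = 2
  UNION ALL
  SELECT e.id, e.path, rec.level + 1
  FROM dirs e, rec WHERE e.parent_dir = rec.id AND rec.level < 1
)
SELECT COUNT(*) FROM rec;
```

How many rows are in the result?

4

Base: id=2 (dist) at level 0.
Iteration 1: rows with parent_dir in {2} -> root (id 4, level 1), etc (id 5, level 1), cache (id 7, level 1).
Iteration 2: level < 1 fails for all current rows; recursion stops.
Total rows emitted: 4.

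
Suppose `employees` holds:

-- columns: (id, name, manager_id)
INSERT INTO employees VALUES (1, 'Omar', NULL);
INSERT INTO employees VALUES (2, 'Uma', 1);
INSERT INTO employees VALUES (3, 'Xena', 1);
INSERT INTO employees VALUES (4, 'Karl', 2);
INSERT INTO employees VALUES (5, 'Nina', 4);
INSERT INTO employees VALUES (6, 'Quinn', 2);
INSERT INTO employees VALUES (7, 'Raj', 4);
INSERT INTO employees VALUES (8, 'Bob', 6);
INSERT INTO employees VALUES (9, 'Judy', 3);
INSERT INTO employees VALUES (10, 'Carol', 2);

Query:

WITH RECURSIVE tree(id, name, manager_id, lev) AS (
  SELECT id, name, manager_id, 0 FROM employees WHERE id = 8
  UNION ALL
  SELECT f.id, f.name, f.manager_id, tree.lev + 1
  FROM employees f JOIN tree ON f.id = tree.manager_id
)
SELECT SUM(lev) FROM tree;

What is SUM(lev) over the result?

Base: id=8 (Bob), manager_id=6, lev 0.
Iteration 1: join on id=6 -> Quinn (id 6, manager_id=2, lev 1).
Iteration 2: join on id=2 -> Uma (id 2, manager_id=1, lev 2).
Iteration 3: join on id=1 -> Omar (id 1, manager_id=NULL, lev 3).
Iteration 4: manager_id is NULL; no match; recursion stops.
SUM(lev) = 0 + 1 + 2 + 3 = 6.

6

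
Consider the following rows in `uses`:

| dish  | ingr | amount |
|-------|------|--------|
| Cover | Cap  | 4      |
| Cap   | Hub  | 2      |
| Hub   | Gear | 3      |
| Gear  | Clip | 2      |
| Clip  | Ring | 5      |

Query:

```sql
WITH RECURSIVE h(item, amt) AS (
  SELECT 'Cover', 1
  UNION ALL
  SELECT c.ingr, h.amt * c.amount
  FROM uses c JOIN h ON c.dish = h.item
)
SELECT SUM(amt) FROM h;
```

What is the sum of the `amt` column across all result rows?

Base: (Cover, amt=1).
Iteration 1: components of {Cover} -> Cap = 1*4 = 4.
Iteration 2: components of {Cap} -> Hub = 4*2 = 8.
Iteration 3: components of {Hub} -> Gear = 8*3 = 24.
Iteration 4: components of {Gear} -> Clip = 24*2 = 48.
Iteration 5: components of {Clip} -> Ring = 48*5 = 240.
Iteration 6: no further components; recursion stops.
SUM(amt) = 1 + 4 + 8 + 24 + 48 + 240 = 325.

325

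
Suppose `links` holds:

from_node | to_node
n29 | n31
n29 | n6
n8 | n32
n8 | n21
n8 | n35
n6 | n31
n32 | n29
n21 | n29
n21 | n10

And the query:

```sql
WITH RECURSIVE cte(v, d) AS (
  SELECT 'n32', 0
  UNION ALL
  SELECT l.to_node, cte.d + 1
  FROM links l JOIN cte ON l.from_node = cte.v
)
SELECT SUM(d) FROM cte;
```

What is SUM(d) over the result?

8

Base: (n32, d=0).
Iteration 1: edges from {n32} -> (n29, d=1).
Iteration 2: edges from {n29} -> (n31, d=2), (n6, d=2).
Iteration 3: edges from {n31,n6} -> (n31, d=3).
Iteration 4: no outgoing edges from {n31}; recursion stops.
SUM(d) = 0 + 1 + 2 + 2 + 3 = 8.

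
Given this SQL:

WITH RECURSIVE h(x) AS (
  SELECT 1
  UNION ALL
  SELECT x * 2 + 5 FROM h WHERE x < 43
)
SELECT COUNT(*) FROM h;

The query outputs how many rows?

Base: x=1.
Iteration 1: 1 < 43 holds -> x = 1 * 2 + 5 = 7.
Iteration 2: 7 < 43 holds -> x = 7 * 2 + 5 = 19.
Iteration 3: 19 < 43 holds -> x = 19 * 2 + 5 = 43.
Iteration 4: 43 < 43 fails; recursion stops.
Total rows emitted: 4.

4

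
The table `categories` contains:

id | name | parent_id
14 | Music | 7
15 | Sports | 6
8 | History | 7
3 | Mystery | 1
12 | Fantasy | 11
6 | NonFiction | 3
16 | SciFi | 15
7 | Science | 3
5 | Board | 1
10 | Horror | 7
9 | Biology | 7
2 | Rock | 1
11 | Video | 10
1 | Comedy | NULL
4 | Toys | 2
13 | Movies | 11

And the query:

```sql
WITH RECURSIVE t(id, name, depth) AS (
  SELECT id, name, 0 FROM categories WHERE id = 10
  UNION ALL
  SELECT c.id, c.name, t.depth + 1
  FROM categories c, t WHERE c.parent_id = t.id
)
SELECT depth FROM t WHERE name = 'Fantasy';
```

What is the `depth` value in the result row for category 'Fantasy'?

2

Base: id=10 (Horror) at depth 0.
Iteration 1: rows with parent_id in {10} -> Video (id 11, depth 1).
Iteration 2: rows with parent_id in {11} -> Fantasy (id 12, depth 2), Movies (id 13, depth 2).
Iteration 3: no rows with parent_id in {12,13}; recursion stops.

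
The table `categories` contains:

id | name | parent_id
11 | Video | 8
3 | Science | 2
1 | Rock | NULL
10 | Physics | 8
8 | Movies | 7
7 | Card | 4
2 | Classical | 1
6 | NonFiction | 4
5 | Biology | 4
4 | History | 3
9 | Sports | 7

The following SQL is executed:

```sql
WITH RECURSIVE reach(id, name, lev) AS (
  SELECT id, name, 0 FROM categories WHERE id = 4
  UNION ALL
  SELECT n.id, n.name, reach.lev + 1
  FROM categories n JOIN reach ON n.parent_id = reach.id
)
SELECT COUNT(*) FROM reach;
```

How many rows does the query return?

Base: id=4 (History) at lev 0.
Iteration 1: rows with parent_id in {4} -> Biology (id 5, lev 1), NonFiction (id 6, lev 1), Card (id 7, lev 1).
Iteration 2: rows with parent_id in {5,6,7} -> Movies (id 8, lev 2), Sports (id 9, lev 2).
Iteration 3: rows with parent_id in {8,9} -> Physics (id 10, lev 3), Video (id 11, lev 3).
Iteration 4: no rows with parent_id in {10,11}; recursion stops.
Total rows emitted: 8.

8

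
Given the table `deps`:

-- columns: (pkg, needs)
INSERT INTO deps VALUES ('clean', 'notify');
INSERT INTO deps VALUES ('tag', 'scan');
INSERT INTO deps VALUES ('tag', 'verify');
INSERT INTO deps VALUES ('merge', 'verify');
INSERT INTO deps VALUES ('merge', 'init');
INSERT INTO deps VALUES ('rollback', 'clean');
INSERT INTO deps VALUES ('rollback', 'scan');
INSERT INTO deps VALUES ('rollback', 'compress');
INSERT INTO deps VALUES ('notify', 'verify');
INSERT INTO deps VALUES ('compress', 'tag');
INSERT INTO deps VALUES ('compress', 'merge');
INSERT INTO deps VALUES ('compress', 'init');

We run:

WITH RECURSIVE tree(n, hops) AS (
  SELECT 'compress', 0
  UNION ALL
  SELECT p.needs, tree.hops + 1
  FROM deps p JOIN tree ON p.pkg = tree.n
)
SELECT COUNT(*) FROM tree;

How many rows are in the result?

8

Base: (compress, hops=0).
Iteration 1: edges from {compress} -> (init, hops=1), (merge, hops=1), (tag, hops=1).
Iteration 2: edges from {init,merge,tag} -> (init, hops=2), (scan, hops=2), (verify, hops=2) x2. [UNION ALL keeps all 4 new rows, including repeats]
Iteration 3: no outgoing edges from {init,scan,verify}; recursion stops.
Total rows emitted: 8.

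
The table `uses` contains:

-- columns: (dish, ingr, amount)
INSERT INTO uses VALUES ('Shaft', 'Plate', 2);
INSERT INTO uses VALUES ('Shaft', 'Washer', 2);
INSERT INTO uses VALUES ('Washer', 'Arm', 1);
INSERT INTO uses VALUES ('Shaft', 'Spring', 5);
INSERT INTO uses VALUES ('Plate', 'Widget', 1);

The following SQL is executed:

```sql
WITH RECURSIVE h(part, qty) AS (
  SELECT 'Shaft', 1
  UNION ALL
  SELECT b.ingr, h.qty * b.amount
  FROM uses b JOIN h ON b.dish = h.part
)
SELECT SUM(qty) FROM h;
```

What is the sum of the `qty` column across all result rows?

Base: (Shaft, qty=1).
Iteration 1: components of {Shaft} -> Plate = 1*2 = 2, Spring = 1*5 = 5, Washer = 1*2 = 2.
Iteration 2: components of {Plate,Spring,Washer} -> Arm = 2*1 = 2, Widget = 2*1 = 2.
Iteration 3: no further components; recursion stops.
SUM(qty) = 1 + 2 + 2 + 5 + 2 + 2 = 14.

14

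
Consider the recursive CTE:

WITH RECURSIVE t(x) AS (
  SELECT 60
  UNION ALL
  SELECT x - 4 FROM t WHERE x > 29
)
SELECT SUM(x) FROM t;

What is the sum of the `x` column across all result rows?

Base: x=60.
Iteration 1: 60 > 29 holds -> x = 60 - 4 = 56.
Iteration 2: 56 > 29 holds -> x = 56 - 4 = 52.
Iteration 3: 52 > 29 holds -> x = 52 - 4 = 48.
Iteration 4: 48 > 29 holds -> x = 48 - 4 = 44.
Iteration 5: 44 > 29 holds -> x = 44 - 4 = 40.
Iteration 6: 40 > 29 holds -> x = 40 - 4 = 36.
Iteration 7: 36 > 29 holds -> x = 36 - 4 = 32.
Iteration 8: 32 > 29 holds -> x = 32 - 4 = 28.
Iteration 9: 28 > 29 fails; recursion stops.
SUM(x) = 60 + 56 + 52 + 48 + 44 + 40 + 36 + 32 + 28 = 396.

396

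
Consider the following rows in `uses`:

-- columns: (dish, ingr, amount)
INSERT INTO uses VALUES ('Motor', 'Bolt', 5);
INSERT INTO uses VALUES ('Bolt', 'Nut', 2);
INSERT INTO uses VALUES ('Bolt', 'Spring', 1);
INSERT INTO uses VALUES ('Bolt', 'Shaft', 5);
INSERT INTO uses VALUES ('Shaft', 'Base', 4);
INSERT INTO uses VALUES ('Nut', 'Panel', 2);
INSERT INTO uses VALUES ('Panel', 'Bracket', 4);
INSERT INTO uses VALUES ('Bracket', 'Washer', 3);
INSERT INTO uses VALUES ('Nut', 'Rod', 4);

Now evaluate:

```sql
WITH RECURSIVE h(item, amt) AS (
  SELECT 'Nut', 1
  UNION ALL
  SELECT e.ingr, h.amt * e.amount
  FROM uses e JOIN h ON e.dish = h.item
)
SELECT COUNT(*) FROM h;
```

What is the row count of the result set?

5

Base: (Nut, amt=1).
Iteration 1: components of {Nut} -> Panel = 1*2 = 2, Rod = 1*4 = 4.
Iteration 2: components of {Panel,Rod} -> Bracket = 2*4 = 8.
Iteration 3: components of {Bracket} -> Washer = 8*3 = 24.
Iteration 4: no further components; recursion stops.
Total rows emitted: 5.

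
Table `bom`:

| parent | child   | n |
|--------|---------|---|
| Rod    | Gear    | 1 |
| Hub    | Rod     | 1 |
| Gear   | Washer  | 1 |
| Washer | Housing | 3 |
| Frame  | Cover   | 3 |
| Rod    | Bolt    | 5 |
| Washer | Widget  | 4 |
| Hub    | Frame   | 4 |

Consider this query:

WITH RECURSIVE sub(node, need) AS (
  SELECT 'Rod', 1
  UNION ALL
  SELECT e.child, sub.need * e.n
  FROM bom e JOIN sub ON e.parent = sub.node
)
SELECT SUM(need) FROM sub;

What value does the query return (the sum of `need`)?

15

Base: (Rod, need=1).
Iteration 1: components of {Rod} -> Bolt = 1*5 = 5, Gear = 1*1 = 1.
Iteration 2: components of {Bolt,Gear} -> Washer = 1*1 = 1.
Iteration 3: components of {Washer} -> Housing = 1*3 = 3, Widget = 1*4 = 4.
Iteration 4: no further components; recursion stops.
SUM(need) = 1 + 1 + 5 + 1 + 3 + 4 = 15.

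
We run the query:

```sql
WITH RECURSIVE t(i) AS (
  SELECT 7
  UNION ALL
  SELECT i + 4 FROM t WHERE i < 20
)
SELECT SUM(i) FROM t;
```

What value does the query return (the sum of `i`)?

Base: i=7.
Iteration 1: 7 < 20 holds -> i = 7 + 4 = 11.
Iteration 2: 11 < 20 holds -> i = 11 + 4 = 15.
Iteration 3: 15 < 20 holds -> i = 15 + 4 = 19.
Iteration 4: 19 < 20 holds -> i = 19 + 4 = 23.
Iteration 5: 23 < 20 fails; recursion stops.
SUM(i) = 7 + 11 + 15 + 19 + 23 = 75.

75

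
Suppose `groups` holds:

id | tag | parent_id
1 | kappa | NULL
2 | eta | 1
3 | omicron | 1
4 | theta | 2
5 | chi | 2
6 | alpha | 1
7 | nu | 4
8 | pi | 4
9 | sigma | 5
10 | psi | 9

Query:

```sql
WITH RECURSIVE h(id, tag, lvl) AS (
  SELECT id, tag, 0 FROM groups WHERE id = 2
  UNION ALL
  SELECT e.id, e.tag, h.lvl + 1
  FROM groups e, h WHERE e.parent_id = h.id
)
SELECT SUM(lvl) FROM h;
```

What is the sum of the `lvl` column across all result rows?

11

Base: id=2 (eta) at lvl 0.
Iteration 1: rows with parent_id in {2} -> theta (id 4, lvl 1), chi (id 5, lvl 1).
Iteration 2: rows with parent_id in {4,5} -> nu (id 7, lvl 2), pi (id 8, lvl 2), sigma (id 9, lvl 2).
Iteration 3: rows with parent_id in {7,8,9} -> psi (id 10, lvl 3).
Iteration 4: no rows with parent_id in {10}; recursion stops.
SUM(lvl) = 0 + 1 + 1 + 2 + 2 + 2 + 3 = 11.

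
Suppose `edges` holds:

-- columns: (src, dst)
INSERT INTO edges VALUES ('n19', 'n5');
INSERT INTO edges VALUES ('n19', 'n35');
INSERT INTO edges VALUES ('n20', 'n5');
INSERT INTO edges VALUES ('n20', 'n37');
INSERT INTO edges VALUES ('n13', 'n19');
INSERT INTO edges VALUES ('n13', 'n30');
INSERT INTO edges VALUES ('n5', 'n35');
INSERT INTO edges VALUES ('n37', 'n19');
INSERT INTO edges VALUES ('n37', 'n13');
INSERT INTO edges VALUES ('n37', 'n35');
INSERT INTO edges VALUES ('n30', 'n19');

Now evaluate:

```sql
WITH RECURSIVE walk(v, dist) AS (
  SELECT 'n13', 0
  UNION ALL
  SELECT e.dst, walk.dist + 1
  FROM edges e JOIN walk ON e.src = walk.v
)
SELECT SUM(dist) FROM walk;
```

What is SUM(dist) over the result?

Base: (n13, dist=0).
Iteration 1: edges from {n13} -> (n19, dist=1), (n30, dist=1).
Iteration 2: edges from {n19,n30} -> (n19, dist=2), (n35, dist=2), (n5, dist=2).
Iteration 3: edges from {n19,n35,n5} -> (n35, dist=3) x2, (n5, dist=3). [UNION ALL keeps all 3 new rows, including repeats]
Iteration 4: edges from {n35,n5} -> (n35, dist=4).
Iteration 5: no outgoing edges from {n35}; recursion stops.
SUM(dist) = 0 + 1 + 1 + 2 + 2 + 2 + 3 + 3 + 3 + 4 = 21.

21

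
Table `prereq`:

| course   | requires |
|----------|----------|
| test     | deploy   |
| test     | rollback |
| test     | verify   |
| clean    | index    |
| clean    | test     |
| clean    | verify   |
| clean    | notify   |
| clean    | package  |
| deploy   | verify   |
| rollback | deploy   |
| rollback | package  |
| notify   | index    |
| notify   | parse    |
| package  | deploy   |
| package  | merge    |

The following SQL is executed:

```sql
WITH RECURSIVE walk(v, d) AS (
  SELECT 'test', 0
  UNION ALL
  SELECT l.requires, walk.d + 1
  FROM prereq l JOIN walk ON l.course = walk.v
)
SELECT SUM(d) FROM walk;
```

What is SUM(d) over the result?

22

Base: (test, d=0).
Iteration 1: edges from {test} -> (deploy, d=1), (rollback, d=1), (verify, d=1).
Iteration 2: edges from {deploy,rollback,verify} -> (deploy, d=2), (package, d=2), (verify, d=2).
Iteration 3: edges from {deploy,package,verify} -> (deploy, d=3), (merge, d=3), (verify, d=3).
Iteration 4: edges from {deploy,merge,verify} -> (verify, d=4).
Iteration 5: no outgoing edges from {verify}; recursion stops.
SUM(d) = 0 + 1 + 1 + 1 + 2 + 2 + 2 + 3 + 3 + 3 + 4 = 22.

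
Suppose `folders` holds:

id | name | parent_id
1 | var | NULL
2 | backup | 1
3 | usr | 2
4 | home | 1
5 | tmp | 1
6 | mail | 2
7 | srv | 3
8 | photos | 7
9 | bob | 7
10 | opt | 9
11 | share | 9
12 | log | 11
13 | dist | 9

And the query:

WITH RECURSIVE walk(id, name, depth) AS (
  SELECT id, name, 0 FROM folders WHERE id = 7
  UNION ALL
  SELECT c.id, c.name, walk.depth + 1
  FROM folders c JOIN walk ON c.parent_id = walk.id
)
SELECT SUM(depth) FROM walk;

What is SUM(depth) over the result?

Base: id=7 (srv) at depth 0.
Iteration 1: rows with parent_id in {7} -> photos (id 8, depth 1), bob (id 9, depth 1).
Iteration 2: rows with parent_id in {8,9} -> opt (id 10, depth 2), share (id 11, depth 2), dist (id 13, depth 2).
Iteration 3: rows with parent_id in {10,11,13} -> log (id 12, depth 3).
Iteration 4: no rows with parent_id in {12}; recursion stops.
SUM(depth) = 0 + 1 + 1 + 2 + 2 + 2 + 3 = 11.

11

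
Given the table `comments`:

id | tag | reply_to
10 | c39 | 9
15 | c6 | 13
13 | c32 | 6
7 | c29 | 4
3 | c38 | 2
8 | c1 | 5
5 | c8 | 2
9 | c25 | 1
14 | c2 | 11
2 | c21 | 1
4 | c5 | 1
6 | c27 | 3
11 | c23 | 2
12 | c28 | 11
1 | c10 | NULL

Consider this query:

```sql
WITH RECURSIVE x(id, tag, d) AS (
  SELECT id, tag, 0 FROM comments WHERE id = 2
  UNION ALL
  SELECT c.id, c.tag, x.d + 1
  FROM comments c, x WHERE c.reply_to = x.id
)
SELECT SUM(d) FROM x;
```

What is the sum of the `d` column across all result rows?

18

Base: id=2 (c21) at d 0.
Iteration 1: rows with reply_to in {2} -> c38 (id 3, d 1), c8 (id 5, d 1), c23 (id 11, d 1).
Iteration 2: rows with reply_to in {3,5,11} -> c27 (id 6, d 2), c1 (id 8, d 2), c28 (id 12, d 2), c2 (id 14, d 2).
Iteration 3: rows with reply_to in {6,8,12,14} -> c32 (id 13, d 3).
Iteration 4: rows with reply_to in {13} -> c6 (id 15, d 4).
Iteration 5: no rows with reply_to in {15}; recursion stops.
SUM(d) = 0 + 1 + 1 + 1 + 2 + 2 + 2 + 2 + 3 + 4 = 18.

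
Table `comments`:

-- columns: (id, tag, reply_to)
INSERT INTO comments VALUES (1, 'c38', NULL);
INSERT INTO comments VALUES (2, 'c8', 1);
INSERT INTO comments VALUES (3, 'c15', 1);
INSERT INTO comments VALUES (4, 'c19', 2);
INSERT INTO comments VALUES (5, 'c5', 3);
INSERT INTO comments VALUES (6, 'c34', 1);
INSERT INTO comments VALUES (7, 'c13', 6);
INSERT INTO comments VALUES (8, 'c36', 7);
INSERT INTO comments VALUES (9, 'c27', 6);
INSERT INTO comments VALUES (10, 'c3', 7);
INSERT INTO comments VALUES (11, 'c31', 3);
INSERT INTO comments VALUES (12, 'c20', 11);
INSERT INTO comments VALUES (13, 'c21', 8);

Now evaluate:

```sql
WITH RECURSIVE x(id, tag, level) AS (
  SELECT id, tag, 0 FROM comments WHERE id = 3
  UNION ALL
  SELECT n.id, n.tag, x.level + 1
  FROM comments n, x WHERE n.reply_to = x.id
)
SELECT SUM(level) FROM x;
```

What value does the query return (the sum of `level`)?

Base: id=3 (c15) at level 0.
Iteration 1: rows with reply_to in {3} -> c5 (id 5, level 1), c31 (id 11, level 1).
Iteration 2: rows with reply_to in {5,11} -> c20 (id 12, level 2).
Iteration 3: no rows with reply_to in {12}; recursion stops.
SUM(level) = 0 + 1 + 1 + 2 = 4.

4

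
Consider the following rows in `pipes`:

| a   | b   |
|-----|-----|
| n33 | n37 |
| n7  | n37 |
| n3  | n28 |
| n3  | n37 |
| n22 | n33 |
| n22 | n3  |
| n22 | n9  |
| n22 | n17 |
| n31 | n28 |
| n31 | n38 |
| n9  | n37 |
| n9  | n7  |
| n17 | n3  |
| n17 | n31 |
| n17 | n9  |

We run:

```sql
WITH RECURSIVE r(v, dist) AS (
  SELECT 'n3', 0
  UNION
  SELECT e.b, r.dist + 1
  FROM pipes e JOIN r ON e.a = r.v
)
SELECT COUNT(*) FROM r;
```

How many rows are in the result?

Base: (n3, dist=0).
Iteration 1: edges from {n3} -> (n28, dist=1), (n37, dist=1).
Iteration 2: no outgoing edges from {n28,n37}; recursion stops.
Total rows emitted: 3.

3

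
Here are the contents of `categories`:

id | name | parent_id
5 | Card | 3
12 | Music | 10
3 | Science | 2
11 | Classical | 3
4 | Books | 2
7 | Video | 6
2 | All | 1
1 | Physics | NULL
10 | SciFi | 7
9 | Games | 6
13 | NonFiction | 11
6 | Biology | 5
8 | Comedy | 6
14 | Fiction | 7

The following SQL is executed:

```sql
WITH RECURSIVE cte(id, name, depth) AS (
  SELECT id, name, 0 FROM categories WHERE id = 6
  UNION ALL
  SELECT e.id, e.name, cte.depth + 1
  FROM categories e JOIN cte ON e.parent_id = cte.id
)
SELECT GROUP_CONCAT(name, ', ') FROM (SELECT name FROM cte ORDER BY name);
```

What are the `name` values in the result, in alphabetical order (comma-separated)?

Biology, Comedy, Fiction, Games, Music, SciFi, Video

Base: id=6 (Biology) at depth 0.
Iteration 1: rows with parent_id in {6} -> Video (id 7, depth 1), Comedy (id 8, depth 1), Games (id 9, depth 1).
Iteration 2: rows with parent_id in {7,8,9} -> SciFi (id 10, depth 2), Fiction (id 14, depth 2).
Iteration 3: rows with parent_id in {10,14} -> Music (id 12, depth 3).
Iteration 4: no rows with parent_id in {12}; recursion stops.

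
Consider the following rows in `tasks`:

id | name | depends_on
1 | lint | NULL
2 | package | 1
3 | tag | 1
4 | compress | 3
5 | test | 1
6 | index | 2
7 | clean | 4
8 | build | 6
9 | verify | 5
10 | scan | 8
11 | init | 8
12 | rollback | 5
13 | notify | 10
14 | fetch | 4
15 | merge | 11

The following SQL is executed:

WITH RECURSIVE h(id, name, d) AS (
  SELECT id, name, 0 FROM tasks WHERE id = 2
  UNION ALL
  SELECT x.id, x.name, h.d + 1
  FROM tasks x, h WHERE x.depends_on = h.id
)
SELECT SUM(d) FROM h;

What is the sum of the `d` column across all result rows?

17

Base: id=2 (package) at d 0.
Iteration 1: rows with depends_on in {2} -> index (id 6, d 1).
Iteration 2: rows with depends_on in {6} -> build (id 8, d 2).
Iteration 3: rows with depends_on in {8} -> scan (id 10, d 3), init (id 11, d 3).
Iteration 4: rows with depends_on in {10,11} -> notify (id 13, d 4), merge (id 15, d 4).
Iteration 5: no rows with depends_on in {13,15}; recursion stops.
SUM(d) = 0 + 1 + 2 + 3 + 3 + 4 + 4 = 17.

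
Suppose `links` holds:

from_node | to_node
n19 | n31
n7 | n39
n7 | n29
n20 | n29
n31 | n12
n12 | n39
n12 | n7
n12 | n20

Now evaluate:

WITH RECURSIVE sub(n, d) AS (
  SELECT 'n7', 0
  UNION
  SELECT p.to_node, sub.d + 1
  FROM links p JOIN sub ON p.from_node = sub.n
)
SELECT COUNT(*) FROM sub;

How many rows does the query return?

Base: (n7, d=0).
Iteration 1: edges from {n7} -> (n29, d=1), (n39, d=1).
Iteration 2: no outgoing edges from {n29,n39}; recursion stops.
Total rows emitted: 3.

3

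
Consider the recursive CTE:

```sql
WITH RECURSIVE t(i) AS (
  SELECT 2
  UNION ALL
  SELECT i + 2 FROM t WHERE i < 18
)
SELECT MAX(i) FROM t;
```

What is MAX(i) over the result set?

Base: i=2.
Iteration 1: 2 < 18 holds -> i = 2 + 2 = 4.
Iteration 2: 4 < 18 holds -> i = 4 + 2 = 6.
Iteration 3: 6 < 18 holds -> i = 6 + 2 = 8.
Iteration 4: 8 < 18 holds -> i = 8 + 2 = 10.
Iteration 5: 10 < 18 holds -> i = 10 + 2 = 12.
Iteration 6: 12 < 18 holds -> i = 12 + 2 = 14.
Iteration 7: 14 < 18 holds -> i = 14 + 2 = 16.
Iteration 8: 16 < 18 holds -> i = 16 + 2 = 18.
Iteration 9: 18 < 18 fails; recursion stops.
i values: 2, 4, 6, 8, 10, 12, 14, 16, 18; the maximum is 18.

18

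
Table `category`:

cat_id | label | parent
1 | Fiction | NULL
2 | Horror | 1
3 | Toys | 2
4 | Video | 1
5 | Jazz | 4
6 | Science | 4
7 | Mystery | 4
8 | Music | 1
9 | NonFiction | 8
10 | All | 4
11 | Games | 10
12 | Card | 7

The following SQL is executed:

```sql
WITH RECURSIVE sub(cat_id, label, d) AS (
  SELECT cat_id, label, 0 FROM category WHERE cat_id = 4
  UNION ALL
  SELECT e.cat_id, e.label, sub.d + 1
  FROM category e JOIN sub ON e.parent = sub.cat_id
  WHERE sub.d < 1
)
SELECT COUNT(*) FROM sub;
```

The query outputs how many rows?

5

Base: cat_id=4 (Video) at d 0.
Iteration 1: rows with parent in {4} -> Jazz (id 5, d 1), Science (id 6, d 1), Mystery (id 7, d 1), All (id 10, d 1).
Iteration 2: d < 1 fails for all current rows; recursion stops.
Total rows emitted: 5.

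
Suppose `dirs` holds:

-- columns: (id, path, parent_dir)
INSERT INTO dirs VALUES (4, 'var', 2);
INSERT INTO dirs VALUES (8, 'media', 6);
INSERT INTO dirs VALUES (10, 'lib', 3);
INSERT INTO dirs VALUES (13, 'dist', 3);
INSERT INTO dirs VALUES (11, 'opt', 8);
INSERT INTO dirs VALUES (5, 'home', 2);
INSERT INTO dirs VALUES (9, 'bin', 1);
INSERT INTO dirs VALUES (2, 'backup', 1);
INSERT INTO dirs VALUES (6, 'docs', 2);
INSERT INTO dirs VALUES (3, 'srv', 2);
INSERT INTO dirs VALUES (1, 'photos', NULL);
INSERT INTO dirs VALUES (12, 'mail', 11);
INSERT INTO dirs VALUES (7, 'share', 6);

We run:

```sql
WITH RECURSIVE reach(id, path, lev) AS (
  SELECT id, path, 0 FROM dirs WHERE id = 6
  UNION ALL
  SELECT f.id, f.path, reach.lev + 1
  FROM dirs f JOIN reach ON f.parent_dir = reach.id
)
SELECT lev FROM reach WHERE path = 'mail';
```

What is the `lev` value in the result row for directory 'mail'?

Base: id=6 (docs) at lev 0.
Iteration 1: rows with parent_dir in {6} -> share (id 7, lev 1), media (id 8, lev 1).
Iteration 2: rows with parent_dir in {7,8} -> opt (id 11, lev 2).
Iteration 3: rows with parent_dir in {11} -> mail (id 12, lev 3).
Iteration 4: no rows with parent_dir in {12}; recursion stops.

3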